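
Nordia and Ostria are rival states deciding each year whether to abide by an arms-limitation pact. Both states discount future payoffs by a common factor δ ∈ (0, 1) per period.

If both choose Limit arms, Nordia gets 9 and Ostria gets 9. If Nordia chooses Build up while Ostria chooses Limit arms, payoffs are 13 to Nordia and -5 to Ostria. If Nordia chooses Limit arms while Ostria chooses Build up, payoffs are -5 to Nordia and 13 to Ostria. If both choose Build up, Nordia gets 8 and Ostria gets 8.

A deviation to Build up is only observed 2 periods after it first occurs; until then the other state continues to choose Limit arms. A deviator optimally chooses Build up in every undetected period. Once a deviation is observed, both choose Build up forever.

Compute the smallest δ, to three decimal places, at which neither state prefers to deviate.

0.894

The best deviation is to choose Build up for all 2 undetected periods, earning 13 each, then 8 forever once detected.
Deviation value: 13(1−δ^2)/(1−δ) + 8δ^2/(1−δ); cooperation value: 9/(1−δ).
IC: 9 ≥ 13(1−δ^2) + 8δ^2 = 13 − 5δ^2.
So δ^2 ≥ 4/5, giving δ ≥ (4/5)^(1/2) ≈ 0.894.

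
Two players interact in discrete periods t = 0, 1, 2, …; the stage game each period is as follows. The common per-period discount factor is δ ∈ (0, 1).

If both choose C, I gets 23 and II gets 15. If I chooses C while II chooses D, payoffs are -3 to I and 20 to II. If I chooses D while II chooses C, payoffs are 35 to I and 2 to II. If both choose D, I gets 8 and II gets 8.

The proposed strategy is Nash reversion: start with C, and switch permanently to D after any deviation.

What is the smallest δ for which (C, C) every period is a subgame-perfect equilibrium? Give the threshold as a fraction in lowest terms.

4/9

I: cooperation gives 23 each period; deviation gives 35 once then 8 forever.
  23/(1−δ) ≥ 35 + 8δ/(1−δ) ⇒ δ ≥ 12/27 = 4/9.
II: cooperation gives 15 each period; deviation gives 20 once then 8 forever.
  δ ≥ 5/12.
Both must hold, so the binding constraint is I's: δ ≥ 4/9.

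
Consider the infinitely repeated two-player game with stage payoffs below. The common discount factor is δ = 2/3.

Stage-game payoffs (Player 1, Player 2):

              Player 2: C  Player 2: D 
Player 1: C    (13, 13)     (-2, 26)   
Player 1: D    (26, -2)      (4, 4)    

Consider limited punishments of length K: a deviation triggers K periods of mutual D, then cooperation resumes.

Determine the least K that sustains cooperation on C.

4

No profitable deviation requires (13−4)(δ+…+δ^K) ≥ 26−13, i.e. δ+…+δ^K ≥ 13/9 ≈ 1.4444.
With δ = 2/3, the partial sums are K=1: 0.6667, K=2: 1.1111, K=3: 1.4074, K=4: 1.6049.
K = 4 is the first length at which the sum reaches 1.4444.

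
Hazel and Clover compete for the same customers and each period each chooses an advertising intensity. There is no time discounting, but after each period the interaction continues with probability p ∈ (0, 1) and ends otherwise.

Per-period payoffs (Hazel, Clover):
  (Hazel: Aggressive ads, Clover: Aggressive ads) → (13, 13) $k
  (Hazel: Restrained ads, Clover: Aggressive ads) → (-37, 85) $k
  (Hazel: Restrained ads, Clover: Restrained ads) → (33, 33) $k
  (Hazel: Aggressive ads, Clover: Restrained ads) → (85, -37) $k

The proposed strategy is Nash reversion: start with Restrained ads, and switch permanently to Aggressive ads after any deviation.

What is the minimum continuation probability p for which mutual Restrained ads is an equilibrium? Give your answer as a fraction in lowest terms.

With no time discounting, the continuation probability p plays the role of the discount factor.
Grim-trigger IC: 33/(1−p) ≥ 85 + 13p/(1−p) ⇒ p ≥ (85−33)/(85−13) = 13/18.

13/18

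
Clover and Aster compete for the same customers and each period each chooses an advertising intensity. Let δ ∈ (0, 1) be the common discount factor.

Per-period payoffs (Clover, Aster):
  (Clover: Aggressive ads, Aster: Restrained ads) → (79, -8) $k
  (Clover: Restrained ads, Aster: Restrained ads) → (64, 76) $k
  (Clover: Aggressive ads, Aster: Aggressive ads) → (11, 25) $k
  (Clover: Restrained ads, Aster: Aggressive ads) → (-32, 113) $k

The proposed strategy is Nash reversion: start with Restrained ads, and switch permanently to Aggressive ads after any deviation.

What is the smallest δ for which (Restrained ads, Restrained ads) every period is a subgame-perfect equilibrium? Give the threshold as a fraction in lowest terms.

For Clover: deviation gain 79−64 = 15, per-period punishment loss 64−11 = 53. IC gives δ ≥ 15/68.
For Aster: gain 37, loss 51 per period, so δ ≥ 37/88.
The tighter constraint is Aster's, so cooperation needs δ ≥ 37/88.

37/88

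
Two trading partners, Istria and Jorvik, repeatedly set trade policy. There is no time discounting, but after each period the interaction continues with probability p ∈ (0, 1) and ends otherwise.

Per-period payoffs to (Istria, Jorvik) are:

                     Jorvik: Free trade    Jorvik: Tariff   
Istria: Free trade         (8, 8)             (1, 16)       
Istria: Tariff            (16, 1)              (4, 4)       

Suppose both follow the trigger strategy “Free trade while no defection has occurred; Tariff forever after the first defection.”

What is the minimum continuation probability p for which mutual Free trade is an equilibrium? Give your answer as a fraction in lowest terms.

With no time discounting, the continuation probability p plays the role of the discount factor.
Grim-trigger IC: 8/(1−p) ≥ 16 + 4p/(1−p) ⇒ p ≥ (16−8)/(16−4) = 2/3.

2/3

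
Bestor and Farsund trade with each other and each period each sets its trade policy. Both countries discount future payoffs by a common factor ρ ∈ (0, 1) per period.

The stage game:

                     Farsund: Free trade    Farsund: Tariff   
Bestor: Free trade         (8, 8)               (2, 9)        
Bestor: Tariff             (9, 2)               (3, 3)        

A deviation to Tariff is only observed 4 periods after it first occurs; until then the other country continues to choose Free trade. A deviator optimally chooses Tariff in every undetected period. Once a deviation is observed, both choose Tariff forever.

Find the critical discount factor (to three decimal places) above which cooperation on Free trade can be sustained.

0.639

The best deviation is to choose Tariff for all 4 undetected periods, earning 9 each, then 3 forever once detected.
Deviation value: 9(1−ρ^4)/(1−ρ) + 3ρ^4/(1−ρ); cooperation value: 8/(1−ρ).
IC: 8 ≥ 9(1−ρ^4) + 3ρ^4 = 9 − 6ρ^4.
So ρ^4 ≥ 1/6, giving ρ ≥ (1/6)^(1/4) ≈ 0.639.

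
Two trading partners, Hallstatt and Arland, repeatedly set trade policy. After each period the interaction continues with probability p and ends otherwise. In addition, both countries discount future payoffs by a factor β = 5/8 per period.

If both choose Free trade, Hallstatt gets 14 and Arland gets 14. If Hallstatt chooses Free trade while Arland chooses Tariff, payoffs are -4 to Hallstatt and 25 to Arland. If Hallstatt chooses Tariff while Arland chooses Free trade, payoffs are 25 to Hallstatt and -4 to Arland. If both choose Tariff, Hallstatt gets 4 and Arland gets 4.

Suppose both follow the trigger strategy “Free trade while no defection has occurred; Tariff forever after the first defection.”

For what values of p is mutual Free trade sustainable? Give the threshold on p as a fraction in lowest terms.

88/105

With continuation probability p and discount β, the effective per-period discount factor is βp.
Grim-trigger IC: βp ≥ (25−14)/(25−4) = 11/21.
So p ≥ (11/21)/(5/8) = 88/105.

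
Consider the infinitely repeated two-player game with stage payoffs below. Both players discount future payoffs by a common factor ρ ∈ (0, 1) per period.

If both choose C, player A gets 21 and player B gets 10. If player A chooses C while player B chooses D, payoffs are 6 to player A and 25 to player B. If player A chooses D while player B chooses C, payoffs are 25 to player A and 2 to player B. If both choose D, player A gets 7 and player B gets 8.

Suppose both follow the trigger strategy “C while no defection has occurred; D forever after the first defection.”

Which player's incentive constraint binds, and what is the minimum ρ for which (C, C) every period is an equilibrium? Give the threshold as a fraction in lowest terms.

For player A: deviation gain 25−21 = 4, per-period punishment loss 21−7 = 14. IC gives ρ ≥ 4/18 = 2/9.
For player B: gain 15, loss 2 per period, so ρ ≥ 15/17.
The tighter constraint is player B's, so cooperation needs ρ ≥ 15/17.

player B; ρ ≥ 15/17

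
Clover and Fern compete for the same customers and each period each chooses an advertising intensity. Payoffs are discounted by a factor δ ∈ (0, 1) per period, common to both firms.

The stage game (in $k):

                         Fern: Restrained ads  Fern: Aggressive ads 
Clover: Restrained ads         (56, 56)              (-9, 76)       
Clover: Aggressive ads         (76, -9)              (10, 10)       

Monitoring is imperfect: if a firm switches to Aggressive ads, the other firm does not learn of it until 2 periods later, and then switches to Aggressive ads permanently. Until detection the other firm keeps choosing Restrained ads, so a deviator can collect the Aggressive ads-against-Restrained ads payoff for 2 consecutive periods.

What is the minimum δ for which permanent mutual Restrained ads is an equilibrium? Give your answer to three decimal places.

0.550

A deviator earns 76 for 2 periods, then 10 forever; cooperating earns 56 forever. Multiplying the IC by (1−δ):
56 ≥ 76(1−δ^2) + 10δ^2, so 66·δ^2 ≥ 20 and δ^2 ≥ 10/33.
δ ≥ (10/33)^(1/2) ≈ 0.550.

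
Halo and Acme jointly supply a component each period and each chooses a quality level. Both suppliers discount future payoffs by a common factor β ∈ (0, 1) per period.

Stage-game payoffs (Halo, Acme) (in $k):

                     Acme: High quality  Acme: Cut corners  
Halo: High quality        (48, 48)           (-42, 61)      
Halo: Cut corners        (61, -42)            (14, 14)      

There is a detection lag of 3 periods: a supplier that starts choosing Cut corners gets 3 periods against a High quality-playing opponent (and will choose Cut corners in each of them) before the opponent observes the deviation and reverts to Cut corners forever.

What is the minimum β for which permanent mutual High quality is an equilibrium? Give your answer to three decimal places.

A deviator earns 61 for 3 periods, then 14 forever; cooperating earns 48 forever. Multiplying the IC by (1−β):
48 ≥ 61(1−β^3) + 14β^3, so 47·β^3 ≥ 13 and β^3 ≥ 13/47.
β ≥ (13/47)^(1/3) ≈ 0.652.

0.652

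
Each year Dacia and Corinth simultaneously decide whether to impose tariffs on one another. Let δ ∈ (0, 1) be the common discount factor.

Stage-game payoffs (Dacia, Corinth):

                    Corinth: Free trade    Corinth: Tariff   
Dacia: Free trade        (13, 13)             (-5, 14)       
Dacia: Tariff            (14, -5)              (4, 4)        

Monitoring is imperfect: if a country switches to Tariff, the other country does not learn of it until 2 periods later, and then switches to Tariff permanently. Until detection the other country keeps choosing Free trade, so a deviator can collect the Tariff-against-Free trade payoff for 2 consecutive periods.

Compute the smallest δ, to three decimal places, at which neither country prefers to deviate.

0.316

A deviator earns 14 for 2 periods, then 4 forever; cooperating earns 13 forever. Multiplying the IC by (1−δ):
13 ≥ 14(1−δ^2) + 4δ^2, so 10·δ^2 ≥ 1 and δ^2 ≥ 1/10.
δ ≥ (1/10)^(1/2) ≈ 0.316.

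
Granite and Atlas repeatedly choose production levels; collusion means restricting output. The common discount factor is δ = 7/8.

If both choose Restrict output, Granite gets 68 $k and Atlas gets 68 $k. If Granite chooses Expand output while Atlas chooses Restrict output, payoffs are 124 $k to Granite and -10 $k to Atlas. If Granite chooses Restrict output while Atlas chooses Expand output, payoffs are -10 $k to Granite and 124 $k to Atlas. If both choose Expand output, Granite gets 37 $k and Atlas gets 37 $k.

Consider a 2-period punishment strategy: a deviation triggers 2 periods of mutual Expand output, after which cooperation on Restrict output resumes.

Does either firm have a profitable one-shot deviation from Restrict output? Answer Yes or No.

Yes

IC: δ+…+δ^2 ≥ (124−68)/(68−37) = 56/31.
At δ = 7/8: partial sum = 1.6406 < 1.8065. Cooperation not sustainable.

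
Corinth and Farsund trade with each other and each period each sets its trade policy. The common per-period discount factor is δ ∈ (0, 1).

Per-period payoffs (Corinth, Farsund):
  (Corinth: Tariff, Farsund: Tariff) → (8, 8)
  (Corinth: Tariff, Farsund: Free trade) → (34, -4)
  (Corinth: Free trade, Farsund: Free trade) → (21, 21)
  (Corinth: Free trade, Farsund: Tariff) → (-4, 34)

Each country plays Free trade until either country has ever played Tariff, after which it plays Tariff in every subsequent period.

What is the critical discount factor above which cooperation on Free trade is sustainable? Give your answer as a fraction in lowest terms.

21/(1−δ) ≥ 34 + 8δ/(1−δ)
21 ≥ 34 − 26δ
δ ≥ 13/26 = 1/2.

1/2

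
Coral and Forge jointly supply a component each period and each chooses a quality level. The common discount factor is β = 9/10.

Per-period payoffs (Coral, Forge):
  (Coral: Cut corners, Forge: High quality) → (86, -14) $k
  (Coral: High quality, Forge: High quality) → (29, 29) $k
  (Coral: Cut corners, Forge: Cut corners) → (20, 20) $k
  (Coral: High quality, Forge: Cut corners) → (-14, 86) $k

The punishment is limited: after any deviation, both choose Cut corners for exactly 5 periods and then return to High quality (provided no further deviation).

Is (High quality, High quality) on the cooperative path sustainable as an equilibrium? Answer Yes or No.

Comparing payoff streams over the 6 periods until play realigns: cooperate → 29(1+β+…+β^5); deviate → 86 + 20(β+…+β^5).
Cooperation is sustained iff (29−20)(β+…+β^5) ≥ 86−29.
β+…+β^5 = 9/10·(1−(9/10)^5)/(1−9/10) = 3.6856, and (86−29)/(29−20) = 6.3333.
3.6856 < 6.3333, so cooperation is not sustainable.

No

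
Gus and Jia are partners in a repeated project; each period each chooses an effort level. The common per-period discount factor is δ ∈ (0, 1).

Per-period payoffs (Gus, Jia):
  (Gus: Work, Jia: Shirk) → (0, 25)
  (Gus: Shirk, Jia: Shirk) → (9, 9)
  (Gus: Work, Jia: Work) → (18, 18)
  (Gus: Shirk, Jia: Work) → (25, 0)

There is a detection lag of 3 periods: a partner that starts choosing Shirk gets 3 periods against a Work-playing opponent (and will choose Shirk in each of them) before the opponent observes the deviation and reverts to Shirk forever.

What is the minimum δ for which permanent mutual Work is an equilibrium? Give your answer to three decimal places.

The best deviation is to choose Shirk for all 3 undetected periods, earning 25 each, then 9 forever once detected.
Deviation value: 25(1−δ^3)/(1−δ) + 9δ^3/(1−δ); cooperation value: 18/(1−δ).
IC: 18 ≥ 25(1−δ^3) + 9δ^3 = 25 − 16δ^3.
So δ^3 ≥ 7/16, giving δ ≥ (7/16)^(1/3) ≈ 0.759.

0.759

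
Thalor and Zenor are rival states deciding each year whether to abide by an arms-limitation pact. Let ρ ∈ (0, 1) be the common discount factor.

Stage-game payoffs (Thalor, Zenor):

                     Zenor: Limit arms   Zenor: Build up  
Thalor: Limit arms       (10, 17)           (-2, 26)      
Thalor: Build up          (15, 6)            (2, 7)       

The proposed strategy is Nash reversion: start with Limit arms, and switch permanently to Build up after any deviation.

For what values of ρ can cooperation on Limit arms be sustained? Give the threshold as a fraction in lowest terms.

Thalor's threshold: (15−10)/(15−2) = 5/13.
Zenor's threshold: (26−17)/(26−7) = 9/19.
5/13 < 9/19, so Zenor binds and ρ* = 9/19.

9/19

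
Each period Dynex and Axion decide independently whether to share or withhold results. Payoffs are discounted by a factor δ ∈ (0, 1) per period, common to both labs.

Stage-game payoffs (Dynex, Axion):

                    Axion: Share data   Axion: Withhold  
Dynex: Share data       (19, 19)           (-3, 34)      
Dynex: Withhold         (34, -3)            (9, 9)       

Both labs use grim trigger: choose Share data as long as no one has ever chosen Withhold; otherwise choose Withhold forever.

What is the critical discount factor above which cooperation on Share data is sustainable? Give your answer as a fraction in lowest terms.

19/(1−δ) ≥ 34 + 9δ/(1−δ)
19 ≥ 34 − 25δ
δ ≥ 15/25 = 3/5.

3/5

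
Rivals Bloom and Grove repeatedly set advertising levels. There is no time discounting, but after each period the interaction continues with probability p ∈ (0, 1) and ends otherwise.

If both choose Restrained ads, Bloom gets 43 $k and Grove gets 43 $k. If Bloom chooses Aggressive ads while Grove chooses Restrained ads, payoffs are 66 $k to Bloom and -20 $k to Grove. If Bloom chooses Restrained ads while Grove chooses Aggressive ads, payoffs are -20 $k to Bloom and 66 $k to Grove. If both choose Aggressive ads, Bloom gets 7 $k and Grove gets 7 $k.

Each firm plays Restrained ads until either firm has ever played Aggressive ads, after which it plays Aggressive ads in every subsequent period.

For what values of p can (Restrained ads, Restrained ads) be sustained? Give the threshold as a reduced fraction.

With no time discounting, the continuation probability p plays the role of the discount factor.
Grim-trigger IC: 43/(1−p) ≥ 66 + 7p/(1−p) ⇒ p ≥ (66−43)/(66−7) = 23/59.

23/59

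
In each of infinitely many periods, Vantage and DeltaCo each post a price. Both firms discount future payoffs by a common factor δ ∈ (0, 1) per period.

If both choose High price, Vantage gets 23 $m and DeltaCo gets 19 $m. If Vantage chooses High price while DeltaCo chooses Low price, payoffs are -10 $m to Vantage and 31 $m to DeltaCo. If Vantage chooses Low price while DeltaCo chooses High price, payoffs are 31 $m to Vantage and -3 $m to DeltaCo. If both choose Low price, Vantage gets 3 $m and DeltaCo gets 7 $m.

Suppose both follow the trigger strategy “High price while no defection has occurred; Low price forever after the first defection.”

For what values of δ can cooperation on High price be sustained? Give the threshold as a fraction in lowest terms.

For Vantage: deviation gain 31−23 = 8, per-period punishment loss 23−3 = 20. IC gives δ ≥ 8/28 = 2/7.
For DeltaCo: gain 12, loss 12 per period, so δ ≥ 12/24 = 1/2.
The tighter constraint is DeltaCo's, so cooperation needs δ ≥ 1/2.

1/2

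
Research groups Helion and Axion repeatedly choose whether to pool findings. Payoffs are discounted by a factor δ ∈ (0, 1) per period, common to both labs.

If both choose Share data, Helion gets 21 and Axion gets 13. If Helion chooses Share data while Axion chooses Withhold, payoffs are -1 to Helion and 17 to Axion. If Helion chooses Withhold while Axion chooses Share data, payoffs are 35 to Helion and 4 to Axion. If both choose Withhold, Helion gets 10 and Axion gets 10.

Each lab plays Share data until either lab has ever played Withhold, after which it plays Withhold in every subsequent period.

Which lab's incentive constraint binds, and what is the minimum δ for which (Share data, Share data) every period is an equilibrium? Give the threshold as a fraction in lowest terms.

Axion; δ ≥ 4/7

For Helion: deviation gain 35−21 = 14, per-period punishment loss 21−10 = 11. IC gives δ ≥ 14/25.
For Axion: gain 4, loss 3 per period, so δ ≥ 4/7.
The tighter constraint is Axion's, so cooperation needs δ ≥ 4/7.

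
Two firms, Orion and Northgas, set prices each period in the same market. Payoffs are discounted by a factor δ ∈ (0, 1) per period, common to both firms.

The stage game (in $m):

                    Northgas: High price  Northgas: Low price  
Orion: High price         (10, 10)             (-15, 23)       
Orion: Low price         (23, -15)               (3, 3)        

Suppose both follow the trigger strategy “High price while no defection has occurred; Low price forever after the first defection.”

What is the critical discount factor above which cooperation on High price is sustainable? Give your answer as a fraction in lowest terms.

10/(1−δ) ≥ 23 + 3δ/(1−δ)
10 ≥ 23 − 20δ
δ ≥ 13/20.

13/20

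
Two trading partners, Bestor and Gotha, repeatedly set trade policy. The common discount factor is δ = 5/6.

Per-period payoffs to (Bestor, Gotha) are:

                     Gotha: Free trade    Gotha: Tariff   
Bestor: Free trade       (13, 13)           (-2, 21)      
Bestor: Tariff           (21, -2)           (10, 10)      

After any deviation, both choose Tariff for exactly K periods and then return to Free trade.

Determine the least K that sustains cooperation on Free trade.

5

Need Σ_{k=1}^{K} δ^k ≥ (21−13)/(13−10) = 2.6667 at δ = 5/6.
At K = 4 the sum is 2.5887 < 2.6667; at K = 5 it is 2.9906 ≥ 2.6667.
So the minimum punishment length is K = 5.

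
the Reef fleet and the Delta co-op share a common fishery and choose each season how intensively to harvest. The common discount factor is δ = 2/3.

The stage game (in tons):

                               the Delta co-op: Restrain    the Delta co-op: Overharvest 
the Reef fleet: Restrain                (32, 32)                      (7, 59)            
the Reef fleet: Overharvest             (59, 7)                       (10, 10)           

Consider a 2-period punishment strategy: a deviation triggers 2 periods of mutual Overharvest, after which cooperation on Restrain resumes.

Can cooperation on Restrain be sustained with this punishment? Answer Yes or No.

Comparing payoff streams over the 3 periods until play realigns: cooperate → 32(1+δ+…+δ^2); deviate → 59 + 10(δ+…+δ^2).
Cooperation is sustained iff (32−10)(δ+…+δ^2) ≥ 59−32.
δ+…+δ^2 = 2/3·(1−(2/3)^2)/(1−2/3) = 1.1111, and (59−32)/(32−10) = 1.2273.
1.1111 < 1.2273, so cooperation is not sustainable.

No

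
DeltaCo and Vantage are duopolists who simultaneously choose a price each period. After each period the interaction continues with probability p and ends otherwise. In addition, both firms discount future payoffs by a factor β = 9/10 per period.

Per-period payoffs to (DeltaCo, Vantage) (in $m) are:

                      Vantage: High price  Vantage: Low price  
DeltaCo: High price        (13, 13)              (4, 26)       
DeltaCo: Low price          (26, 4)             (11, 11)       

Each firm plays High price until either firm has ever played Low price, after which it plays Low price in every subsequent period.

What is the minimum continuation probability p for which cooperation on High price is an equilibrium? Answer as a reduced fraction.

Expected continuation weight on next period's payoff is β·p = 9/10·p, which plays the role of the discount factor.
Cooperation requires 9/10·p ≥ (26−13)/(26−11) = 13/15, hence p ≥ 26/27.

26/27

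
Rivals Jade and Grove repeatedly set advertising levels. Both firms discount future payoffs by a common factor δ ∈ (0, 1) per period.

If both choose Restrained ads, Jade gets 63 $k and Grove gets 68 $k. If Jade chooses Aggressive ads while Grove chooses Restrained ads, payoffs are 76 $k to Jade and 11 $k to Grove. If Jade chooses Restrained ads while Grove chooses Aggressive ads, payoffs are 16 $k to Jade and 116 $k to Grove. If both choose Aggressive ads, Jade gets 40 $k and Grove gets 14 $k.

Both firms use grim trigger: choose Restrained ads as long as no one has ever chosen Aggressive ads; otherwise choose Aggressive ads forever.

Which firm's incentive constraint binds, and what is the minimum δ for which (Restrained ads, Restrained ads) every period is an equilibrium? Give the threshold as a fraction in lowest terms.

For Jade: deviation gain 76−63 = 13, per-period punishment loss 63−40 = 23. IC gives δ ≥ 13/36.
For Grove: gain 48, loss 54 per period, so δ ≥ 48/102 = 8/17.
The tighter constraint is Grove's, so cooperation needs δ ≥ 8/17.

Grove; δ ≥ 8/17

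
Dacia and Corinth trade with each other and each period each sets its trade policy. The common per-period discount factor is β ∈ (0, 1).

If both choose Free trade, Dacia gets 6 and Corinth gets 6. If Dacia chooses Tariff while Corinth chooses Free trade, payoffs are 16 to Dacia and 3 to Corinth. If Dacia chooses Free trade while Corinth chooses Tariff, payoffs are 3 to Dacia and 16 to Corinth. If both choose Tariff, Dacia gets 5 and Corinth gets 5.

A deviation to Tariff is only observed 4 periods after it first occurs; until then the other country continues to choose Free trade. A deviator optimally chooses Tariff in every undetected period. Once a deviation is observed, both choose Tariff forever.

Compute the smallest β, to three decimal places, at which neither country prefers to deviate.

0.976

The best deviation is to choose Tariff for all 4 undetected periods, earning 16 each, then 5 forever once detected.
Deviation value: 16(1−β^4)/(1−β) + 5β^4/(1−β); cooperation value: 6/(1−β).
IC: 6 ≥ 16(1−β^4) + 5β^4 = 16 − 11β^4.
So β^4 ≥ 10/11, giving β ≥ (10/11)^(1/4) ≈ 0.976.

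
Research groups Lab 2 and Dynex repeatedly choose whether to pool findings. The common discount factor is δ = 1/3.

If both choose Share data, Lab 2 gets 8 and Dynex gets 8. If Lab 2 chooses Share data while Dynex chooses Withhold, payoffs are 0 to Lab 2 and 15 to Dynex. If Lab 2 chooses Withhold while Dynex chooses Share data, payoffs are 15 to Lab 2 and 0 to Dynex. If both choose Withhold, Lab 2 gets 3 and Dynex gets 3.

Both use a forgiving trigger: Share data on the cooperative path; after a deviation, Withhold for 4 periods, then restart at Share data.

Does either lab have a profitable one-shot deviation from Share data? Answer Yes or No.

Comparing payoff streams over the 5 periods until play realigns: cooperate → 8(1+δ+…+δ^4); deviate → 15 + 3(δ+…+δ^4).
Cooperation is sustained iff (8−3)(δ+…+δ^4) ≥ 15−8.
δ+…+δ^4 = 1/3·(1−(1/3)^4)/(1−1/3) = 0.4938, and (15−8)/(8−3) = 1.4000.
0.4938 < 1.4000, so cooperation is not sustainable.

Yes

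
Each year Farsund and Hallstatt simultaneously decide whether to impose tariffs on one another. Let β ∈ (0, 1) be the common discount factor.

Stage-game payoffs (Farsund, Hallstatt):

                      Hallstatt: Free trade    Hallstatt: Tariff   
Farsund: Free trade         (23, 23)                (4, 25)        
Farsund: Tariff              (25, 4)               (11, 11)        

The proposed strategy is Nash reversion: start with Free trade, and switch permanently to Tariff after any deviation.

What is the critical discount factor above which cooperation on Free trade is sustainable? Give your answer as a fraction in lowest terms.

One-period gain from deviating is 25 − 23 = 2. The loss is 23 − 11 = 12 in every subsequent period, with present value 12·β/(1−β).
Deviation is unprofitable when 12·β/(1−β) ≥ 2, i.e. β/(1−β) ≥ 1/6.
Equivalently β ≥ 2/(2+12) = 1/7.

1/7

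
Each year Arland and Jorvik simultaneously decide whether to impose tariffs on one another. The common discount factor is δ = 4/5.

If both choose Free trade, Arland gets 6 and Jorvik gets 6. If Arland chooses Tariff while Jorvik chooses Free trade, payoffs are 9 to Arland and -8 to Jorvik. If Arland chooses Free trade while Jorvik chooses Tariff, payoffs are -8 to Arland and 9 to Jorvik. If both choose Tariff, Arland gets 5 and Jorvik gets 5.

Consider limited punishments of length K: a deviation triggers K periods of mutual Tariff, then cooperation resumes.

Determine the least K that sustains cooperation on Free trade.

IC: δ(1−δ^K)/(1−δ) ≥ (9−6)/(6−5) = 3.
With δ = 4/5: need 1 − δ^K ≥ 3·(1−4/5)/(4/5), i.e. δ^K ≤ 0.2500.
Since (4/5)^6 = 0.2621 and (4/5)^7 = 0.2097, the smallest such K is 7.

7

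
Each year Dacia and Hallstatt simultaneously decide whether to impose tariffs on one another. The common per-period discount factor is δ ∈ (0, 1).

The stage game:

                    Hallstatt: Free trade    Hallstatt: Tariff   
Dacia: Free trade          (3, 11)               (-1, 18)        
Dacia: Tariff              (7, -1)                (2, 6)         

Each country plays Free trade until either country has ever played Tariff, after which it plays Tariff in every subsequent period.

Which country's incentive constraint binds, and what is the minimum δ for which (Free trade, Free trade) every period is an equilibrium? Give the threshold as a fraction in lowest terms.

For Dacia: deviation gain 7−3 = 4, per-period punishment loss 3−2 = 1. IC gives δ ≥ 4/5.
For Hallstatt: gain 7, loss 5 per period, so δ ≥ 7/12.
The tighter constraint is Dacia's, so cooperation needs δ ≥ 4/5.

Dacia; δ ≥ 4/5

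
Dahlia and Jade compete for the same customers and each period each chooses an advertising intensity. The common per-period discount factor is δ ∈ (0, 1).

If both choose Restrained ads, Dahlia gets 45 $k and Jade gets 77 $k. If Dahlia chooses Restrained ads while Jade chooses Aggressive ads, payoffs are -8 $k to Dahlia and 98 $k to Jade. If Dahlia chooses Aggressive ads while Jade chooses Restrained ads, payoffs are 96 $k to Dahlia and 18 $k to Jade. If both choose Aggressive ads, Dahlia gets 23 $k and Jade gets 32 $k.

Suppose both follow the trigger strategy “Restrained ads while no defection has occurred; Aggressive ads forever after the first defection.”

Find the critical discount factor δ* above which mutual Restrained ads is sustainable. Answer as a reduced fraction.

51/73

Dahlia: cooperation gives 45 each period; deviation gives 96 once then 23 forever.
  45/(1−δ) ≥ 96 + 23δ/(1−δ) ⇒ δ ≥ 51/73.
Jade: cooperation gives 77 each period; deviation gives 98 once then 32 forever.
  δ ≥ 21/66 = 7/22.
Both must hold, so the binding constraint is Dahlia's: δ ≥ 51/73.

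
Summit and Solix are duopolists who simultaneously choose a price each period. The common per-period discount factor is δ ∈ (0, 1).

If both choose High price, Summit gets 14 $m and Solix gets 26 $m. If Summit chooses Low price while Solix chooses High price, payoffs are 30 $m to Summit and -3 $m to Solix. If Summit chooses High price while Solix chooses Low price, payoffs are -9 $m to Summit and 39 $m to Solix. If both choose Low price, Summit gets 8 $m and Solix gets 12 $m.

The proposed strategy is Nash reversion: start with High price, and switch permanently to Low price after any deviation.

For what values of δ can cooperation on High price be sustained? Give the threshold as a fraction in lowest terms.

8/11

For Summit: deviation gain 30−14 = 16, per-period punishment loss 14−8 = 6. IC gives δ ≥ 16/22 = 8/11.
For Solix: gain 13, loss 14 per period, so δ ≥ 13/27.
The tighter constraint is Summit's, so cooperation needs δ ≥ 8/11.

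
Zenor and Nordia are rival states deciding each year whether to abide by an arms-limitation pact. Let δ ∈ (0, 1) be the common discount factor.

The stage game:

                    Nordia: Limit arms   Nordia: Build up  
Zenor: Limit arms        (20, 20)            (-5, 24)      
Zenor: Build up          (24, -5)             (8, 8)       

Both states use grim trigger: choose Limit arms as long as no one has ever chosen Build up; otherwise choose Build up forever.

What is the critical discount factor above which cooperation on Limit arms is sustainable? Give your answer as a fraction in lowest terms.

20/(1−δ) ≥ 24 + 8δ/(1−δ)
20 ≥ 24 − 16δ
δ ≥ 4/16 = 1/4.

1/4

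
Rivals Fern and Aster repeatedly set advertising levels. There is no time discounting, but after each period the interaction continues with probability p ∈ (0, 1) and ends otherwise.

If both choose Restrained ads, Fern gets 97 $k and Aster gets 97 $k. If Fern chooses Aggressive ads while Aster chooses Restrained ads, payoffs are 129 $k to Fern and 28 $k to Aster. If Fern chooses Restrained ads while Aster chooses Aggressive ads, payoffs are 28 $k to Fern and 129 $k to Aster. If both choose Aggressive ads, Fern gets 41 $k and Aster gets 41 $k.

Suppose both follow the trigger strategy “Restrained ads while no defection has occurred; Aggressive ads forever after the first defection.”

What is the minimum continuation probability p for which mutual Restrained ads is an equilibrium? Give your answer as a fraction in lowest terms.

4/11

With no time discounting, the continuation probability p plays the role of the discount factor.
Grim-trigger IC: 97/(1−p) ≥ 129 + 41p/(1−p) ⇒ p ≥ (129−97)/(129−41) = 4/11.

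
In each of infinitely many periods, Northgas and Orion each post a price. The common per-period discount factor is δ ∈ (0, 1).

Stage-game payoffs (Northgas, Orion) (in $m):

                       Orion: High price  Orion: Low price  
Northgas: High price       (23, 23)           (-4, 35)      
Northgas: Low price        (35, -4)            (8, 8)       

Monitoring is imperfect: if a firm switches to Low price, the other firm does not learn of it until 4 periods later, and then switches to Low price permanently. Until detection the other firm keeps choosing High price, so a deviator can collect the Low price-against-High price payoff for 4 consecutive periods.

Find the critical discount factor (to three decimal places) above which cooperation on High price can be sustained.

A deviator earns 35 for 4 periods, then 8 forever; cooperating earns 23 forever. Multiplying the IC by (1−δ):
23 ≥ 35(1−δ^4) + 8δ^4, so 27·δ^4 ≥ 12 and δ^4 ≥ 4/9.
δ ≥ (4/9)^(1/4) ≈ 0.816.

0.816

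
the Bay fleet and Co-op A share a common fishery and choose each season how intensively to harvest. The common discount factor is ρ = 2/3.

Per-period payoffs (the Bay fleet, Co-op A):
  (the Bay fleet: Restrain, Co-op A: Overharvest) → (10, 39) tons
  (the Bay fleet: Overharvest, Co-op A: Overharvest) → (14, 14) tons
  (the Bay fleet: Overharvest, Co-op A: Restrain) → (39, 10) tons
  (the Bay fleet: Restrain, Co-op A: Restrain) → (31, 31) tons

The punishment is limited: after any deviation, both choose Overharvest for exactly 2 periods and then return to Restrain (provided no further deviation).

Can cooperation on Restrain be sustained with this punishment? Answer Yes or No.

Yes

Comparing payoff streams over the 3 periods until play realigns: cooperate → 31(1+ρ+…+ρ^2); deviate → 39 + 14(ρ+…+ρ^2).
Cooperation is sustained iff (31−14)(ρ+…+ρ^2) ≥ 39−31.
ρ+…+ρ^2 = 2/3·(1−(2/3)^2)/(1−2/3) = 1.1111, and (39−31)/(31−14) = 0.4706.
1.1111 ≥ 0.4706, so cooperation is sustainable.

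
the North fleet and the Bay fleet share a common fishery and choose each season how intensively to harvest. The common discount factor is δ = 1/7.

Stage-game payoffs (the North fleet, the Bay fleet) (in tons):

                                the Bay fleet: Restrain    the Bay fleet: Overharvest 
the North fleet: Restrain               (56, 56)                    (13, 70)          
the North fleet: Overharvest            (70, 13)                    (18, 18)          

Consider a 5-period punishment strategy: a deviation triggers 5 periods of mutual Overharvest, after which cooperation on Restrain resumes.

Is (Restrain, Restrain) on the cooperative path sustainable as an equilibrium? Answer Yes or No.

No

IC: δ+…+δ^5 ≥ (70−56)/(56−18) = 7/19.
At δ = 1/7: partial sum = 0.1667 < 0.3684. Cooperation not sustainable.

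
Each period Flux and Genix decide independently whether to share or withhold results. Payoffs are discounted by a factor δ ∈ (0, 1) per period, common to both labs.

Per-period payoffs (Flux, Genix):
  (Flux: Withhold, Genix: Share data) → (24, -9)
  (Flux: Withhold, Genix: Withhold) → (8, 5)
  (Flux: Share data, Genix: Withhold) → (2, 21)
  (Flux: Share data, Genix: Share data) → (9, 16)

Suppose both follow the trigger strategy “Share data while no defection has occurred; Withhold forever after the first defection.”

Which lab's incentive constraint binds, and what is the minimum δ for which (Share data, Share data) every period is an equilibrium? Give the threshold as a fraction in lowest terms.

For Flux: deviation gain 24−9 = 15, per-period punishment loss 9−8 = 1. IC gives δ ≥ 15/16.
For Genix: gain 5, loss 11 per period, so δ ≥ 5/16.
The tighter constraint is Flux's, so cooperation needs δ ≥ 15/16.

Flux; δ ≥ 15/16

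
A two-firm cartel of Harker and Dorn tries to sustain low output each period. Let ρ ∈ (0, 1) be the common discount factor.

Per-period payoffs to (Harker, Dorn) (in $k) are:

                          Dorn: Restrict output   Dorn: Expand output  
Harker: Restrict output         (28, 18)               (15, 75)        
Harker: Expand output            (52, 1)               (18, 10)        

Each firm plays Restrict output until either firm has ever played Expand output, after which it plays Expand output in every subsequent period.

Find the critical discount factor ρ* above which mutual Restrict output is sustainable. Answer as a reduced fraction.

57/65

Harker: cooperation gives 28 each period; deviation gives 52 once then 18 forever.
  28/(1−ρ) ≥ 52 + 18ρ/(1−ρ) ⇒ ρ ≥ 24/34 = 12/17.
Dorn: cooperation gives 18 each period; deviation gives 75 once then 10 forever.
  ρ ≥ 57/65.
Both must hold, so the binding constraint is Dorn's: ρ ≥ 57/65.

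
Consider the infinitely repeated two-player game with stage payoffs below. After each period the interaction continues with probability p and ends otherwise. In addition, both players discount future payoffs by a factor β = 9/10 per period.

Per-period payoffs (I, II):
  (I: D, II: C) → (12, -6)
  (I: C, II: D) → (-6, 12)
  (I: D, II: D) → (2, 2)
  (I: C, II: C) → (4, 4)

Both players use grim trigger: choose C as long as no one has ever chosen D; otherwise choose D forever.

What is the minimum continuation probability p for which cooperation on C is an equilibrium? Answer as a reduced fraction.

8/9

Expected continuation weight on next period's payoff is β·p = 9/10·p, which plays the role of the discount factor.
Cooperation requires 9/10·p ≥ (12−4)/(12−2) = 4/5, hence p ≥ 8/9.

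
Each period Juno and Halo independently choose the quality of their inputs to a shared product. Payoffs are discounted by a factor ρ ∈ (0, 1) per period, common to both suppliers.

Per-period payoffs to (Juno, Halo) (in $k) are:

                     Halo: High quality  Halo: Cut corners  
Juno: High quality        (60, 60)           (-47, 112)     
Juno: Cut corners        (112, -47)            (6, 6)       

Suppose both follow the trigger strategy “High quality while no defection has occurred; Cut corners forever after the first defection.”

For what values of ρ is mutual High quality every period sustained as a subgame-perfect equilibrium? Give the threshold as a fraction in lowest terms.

Under grim trigger the critical discount factor is (T−C)/(T−P) with T = 112, C = 60, P = 6.
ρ* = (112−60)/(112−6) = 52/106 = 26/53.

26/53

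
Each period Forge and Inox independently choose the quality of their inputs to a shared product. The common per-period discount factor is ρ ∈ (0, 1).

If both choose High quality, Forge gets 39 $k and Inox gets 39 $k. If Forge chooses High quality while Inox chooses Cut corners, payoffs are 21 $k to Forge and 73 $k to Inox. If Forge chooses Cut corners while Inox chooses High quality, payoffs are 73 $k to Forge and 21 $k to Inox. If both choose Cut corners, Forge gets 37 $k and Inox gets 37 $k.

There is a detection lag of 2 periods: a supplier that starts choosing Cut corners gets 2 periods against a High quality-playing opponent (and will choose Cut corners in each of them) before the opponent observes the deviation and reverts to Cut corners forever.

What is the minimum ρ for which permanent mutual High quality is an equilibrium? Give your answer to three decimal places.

0.972

Deviating for the 2 undetected periods gains 73−39 = 34 per period over cooperation, then loses 39−37 = 2 per period forever once punishment starts.
Gain: 34(1 + ρ + … + ρ^1); loss: 2·ρ^2/(1−ρ).
No profitable deviation ⇔ 34(1−ρ^2) ≤ 2·ρ^2, i.e. ρ^2 ≥ 34/(34+2) = 17/18.
Hence ρ ≥ (17/18)^(1/2) ≈ 0.972.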